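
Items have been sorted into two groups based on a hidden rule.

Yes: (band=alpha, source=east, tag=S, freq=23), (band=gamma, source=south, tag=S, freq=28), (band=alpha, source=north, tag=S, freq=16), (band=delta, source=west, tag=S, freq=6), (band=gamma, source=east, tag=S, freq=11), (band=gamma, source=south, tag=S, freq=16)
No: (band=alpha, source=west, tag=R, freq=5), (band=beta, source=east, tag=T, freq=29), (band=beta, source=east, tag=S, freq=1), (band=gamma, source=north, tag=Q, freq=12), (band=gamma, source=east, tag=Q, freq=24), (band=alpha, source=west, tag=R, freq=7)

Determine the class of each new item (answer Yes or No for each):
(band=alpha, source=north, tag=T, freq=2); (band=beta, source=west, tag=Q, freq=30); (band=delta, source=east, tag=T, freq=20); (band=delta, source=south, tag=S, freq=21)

A rule that fits every label: tag is S AND freq ≥ 5 — true of each 'Yes' example, false of each 'No' one.
(band=alpha, source=north, tag=T, freq=2): No (tag is T, freq = 2). (band=beta, source=west, tag=Q, freq=30): No (tag is Q, freq = 30). (band=delta, source=east, tag=T, freq=20): No (tag is T, freq = 20). (band=delta, source=south, tag=S, freq=21): Yes (tag is S, freq = 21).

No, No, No, Yes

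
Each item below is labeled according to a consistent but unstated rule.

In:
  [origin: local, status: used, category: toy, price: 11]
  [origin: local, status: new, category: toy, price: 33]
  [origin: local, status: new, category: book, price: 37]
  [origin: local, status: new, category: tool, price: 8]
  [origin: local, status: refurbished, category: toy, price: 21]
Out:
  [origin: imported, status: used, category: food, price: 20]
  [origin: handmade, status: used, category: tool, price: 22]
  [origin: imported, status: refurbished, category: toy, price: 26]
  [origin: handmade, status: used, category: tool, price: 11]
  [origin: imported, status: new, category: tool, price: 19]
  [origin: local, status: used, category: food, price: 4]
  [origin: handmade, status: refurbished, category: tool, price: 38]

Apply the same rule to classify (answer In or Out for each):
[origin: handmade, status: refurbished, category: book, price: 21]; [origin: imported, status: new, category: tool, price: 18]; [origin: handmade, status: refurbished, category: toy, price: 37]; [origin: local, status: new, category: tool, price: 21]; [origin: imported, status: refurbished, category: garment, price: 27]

One predicate separates the groups cleanly: origin is local AND price ≥ 8.
[origin: handmade, status: refurbished, category: book, price: 21]: origin is handmade, price = 21 — does not fit, so Out.
[origin: imported, status: new, category: tool, price: 18]: origin is imported, price = 18 — does not fit, so Out.
[origin: handmade, status: refurbished, category: toy, price: 37]: origin is handmade, price = 37 — does not fit, so Out.
[origin: local, status: new, category: tool, price: 21]: origin is local, price = 21 — meets the rule, so In.
[origin: imported, status: refurbished, category: garment, price: 27]: origin is imported, price = 27 — does not fit, so Out.

Out, Out, Out, In, Out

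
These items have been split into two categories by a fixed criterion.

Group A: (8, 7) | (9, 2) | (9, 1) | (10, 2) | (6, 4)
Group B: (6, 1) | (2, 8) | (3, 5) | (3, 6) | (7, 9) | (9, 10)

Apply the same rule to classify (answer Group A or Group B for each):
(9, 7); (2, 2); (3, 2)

Group A, Group B, Group B

Every 'Group A' example satisfies: first > second AND sum ≥ 8. None of the 'Group B' examples do.
(9, 7) → 9 > 7, 9+7 = 16 → Group A.
(2, 2) → 2 = 2, 2+2 = 4 → Group B.
(3, 2) → 3 > 2, 3+2 = 5 → Group B.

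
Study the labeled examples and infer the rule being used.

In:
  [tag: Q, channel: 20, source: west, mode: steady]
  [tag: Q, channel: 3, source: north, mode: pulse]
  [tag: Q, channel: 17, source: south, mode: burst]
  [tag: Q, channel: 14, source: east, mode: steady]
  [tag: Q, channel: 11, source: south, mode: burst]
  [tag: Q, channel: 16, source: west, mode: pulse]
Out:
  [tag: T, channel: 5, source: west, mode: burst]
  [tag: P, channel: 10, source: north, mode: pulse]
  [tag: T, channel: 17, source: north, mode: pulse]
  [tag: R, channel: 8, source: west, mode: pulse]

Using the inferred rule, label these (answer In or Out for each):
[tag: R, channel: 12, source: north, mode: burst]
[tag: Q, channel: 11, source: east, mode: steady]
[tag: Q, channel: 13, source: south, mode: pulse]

The classifier is using: tag is Q.
[tag: R, channel: 12, source: north, mode: burst] → tag is R → Out. [tag: Q, channel: 11, source: east, mode: steady] → tag is Q → In. [tag: Q, channel: 13, source: south, mode: pulse] → tag is Q → In.

Out, In, In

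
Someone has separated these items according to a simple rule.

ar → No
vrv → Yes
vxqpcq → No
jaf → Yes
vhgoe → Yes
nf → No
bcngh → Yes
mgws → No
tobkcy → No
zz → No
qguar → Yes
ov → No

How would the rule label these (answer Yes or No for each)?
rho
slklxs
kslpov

Yes, No, No

Rule: odd length. This holds for each 'Yes' example and fails for each 'No' one.
rho → length 3 → Yes.
slklxs → length 6 → No.
kslpov → length 6 → No.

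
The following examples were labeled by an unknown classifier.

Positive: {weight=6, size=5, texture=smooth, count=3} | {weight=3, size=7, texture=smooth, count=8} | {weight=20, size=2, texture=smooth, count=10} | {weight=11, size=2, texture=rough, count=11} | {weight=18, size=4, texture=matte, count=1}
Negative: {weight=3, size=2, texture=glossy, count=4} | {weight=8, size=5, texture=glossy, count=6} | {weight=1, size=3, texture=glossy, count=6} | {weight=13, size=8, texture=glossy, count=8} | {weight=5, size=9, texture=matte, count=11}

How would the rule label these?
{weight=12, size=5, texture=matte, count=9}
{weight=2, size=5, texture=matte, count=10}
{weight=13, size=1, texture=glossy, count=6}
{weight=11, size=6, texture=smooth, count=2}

Positive, Positive, Negative, Positive

Every 'Positive' example satisfies: texture is not glossy AND size ≤ 7. None of the 'Negative' examples do.
{weight=12, size=5, texture=matte, count=9}: texture is matte, size = 5 — matches, so Positive.
{weight=2, size=5, texture=matte, count=10}: texture is matte, size = 5 — matches, so Positive.
{weight=13, size=1, texture=glossy, count=6}: texture is glossy, size = 1 — fails the rule, so Negative.
{weight=11, size=6, texture=smooth, count=2}: texture is smooth, size = 6 — matches, so Positive.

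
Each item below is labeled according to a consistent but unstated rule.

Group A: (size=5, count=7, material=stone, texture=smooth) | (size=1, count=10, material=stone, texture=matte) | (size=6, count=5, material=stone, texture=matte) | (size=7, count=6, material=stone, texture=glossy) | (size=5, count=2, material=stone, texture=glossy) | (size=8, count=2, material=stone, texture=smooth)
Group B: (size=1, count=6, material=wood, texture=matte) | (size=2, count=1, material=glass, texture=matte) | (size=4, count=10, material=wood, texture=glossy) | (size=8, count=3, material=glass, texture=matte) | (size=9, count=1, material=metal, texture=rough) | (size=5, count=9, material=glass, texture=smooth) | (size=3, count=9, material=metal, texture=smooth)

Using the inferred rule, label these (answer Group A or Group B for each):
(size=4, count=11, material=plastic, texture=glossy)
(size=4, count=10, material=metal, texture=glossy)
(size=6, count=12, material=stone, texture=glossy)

Group B, Group B, Group A

The common property of the 'Group A' items is: material is stone. No 'Group B' item has it.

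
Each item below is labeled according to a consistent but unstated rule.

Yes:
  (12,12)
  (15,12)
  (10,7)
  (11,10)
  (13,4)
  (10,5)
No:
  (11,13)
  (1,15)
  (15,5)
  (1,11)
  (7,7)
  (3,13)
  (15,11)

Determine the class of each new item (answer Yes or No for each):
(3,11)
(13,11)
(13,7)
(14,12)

No, No, No, Yes

The pattern is that an item is 'Yes' exactly when: product is even.
(3,11) — 3·11 = 33, hence No.
(13,11) — 13·11 = 143, hence No.
(13,7) — 13·7 = 91, hence No.
(14,12) — 14·12 = 168, hence Yes.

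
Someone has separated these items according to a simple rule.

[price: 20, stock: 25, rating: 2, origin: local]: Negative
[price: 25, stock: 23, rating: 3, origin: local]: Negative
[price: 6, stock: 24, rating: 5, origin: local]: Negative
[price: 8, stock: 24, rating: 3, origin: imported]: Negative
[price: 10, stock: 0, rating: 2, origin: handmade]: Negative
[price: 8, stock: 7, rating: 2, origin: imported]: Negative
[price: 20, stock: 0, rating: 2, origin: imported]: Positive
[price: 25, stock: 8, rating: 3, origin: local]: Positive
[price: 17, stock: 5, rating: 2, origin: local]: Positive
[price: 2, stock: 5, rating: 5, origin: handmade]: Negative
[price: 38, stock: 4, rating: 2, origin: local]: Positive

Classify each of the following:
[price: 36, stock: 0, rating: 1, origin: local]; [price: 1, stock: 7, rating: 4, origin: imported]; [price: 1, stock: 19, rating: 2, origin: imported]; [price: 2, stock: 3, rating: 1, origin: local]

All 'Positive' examples share one property — price ≥ 17 AND stock ≤ 8 — and every 'Negative' example lacks it.
[price: 36, stock: 0, rating: 1, origin: local]: price = 36, stock = 0 — checks out, so Positive. [price: 1, stock: 7, rating: 4, origin: imported]: price = 1, stock = 7 — fails the rule, so Negative. [price: 1, stock: 19, rating: 2, origin: imported]: price = 1, stock = 19 — fails the rule, so Negative. [price: 2, stock: 3, rating: 1, origin: local]: price = 2, stock = 3 — fails the rule, so Negative.

Positive, Negative, Negative, Negative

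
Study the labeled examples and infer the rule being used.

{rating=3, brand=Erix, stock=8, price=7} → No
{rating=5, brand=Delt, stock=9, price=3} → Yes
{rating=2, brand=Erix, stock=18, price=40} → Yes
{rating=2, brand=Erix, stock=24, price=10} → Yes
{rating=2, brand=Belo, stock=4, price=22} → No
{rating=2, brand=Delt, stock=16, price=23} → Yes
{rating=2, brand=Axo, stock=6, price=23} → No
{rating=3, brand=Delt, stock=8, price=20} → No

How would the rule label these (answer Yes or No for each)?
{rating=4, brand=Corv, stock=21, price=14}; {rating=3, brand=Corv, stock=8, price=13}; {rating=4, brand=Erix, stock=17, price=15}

The common property of the 'Yes' items is: stock ≥ 9. No 'No' item has it.
{rating=4, brand=Corv, stock=21, price=14}: stock = 21 — passes, so Yes. {rating=3, brand=Corv, stock=8, price=13}: stock = 8 — does not pass, so No. {rating=4, brand=Erix, stock=17, price=15}: stock = 17 — passes, so Yes.

Yes, No, Yes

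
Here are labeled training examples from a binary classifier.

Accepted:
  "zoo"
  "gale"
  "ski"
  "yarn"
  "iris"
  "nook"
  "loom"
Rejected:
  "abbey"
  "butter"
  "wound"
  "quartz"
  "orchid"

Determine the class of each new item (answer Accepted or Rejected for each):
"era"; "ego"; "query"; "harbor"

Accepted, Accepted, Rejected, Rejected

One predicate separates the groups cleanly: length ≤ 4.
"era": length 3 — passes, so Accepted.
"ego": length 3 — passes, so Accepted.
"query": length 5 — doesn't qualify, so Rejected.
"harbor": length 6 — doesn't qualify, so Rejected.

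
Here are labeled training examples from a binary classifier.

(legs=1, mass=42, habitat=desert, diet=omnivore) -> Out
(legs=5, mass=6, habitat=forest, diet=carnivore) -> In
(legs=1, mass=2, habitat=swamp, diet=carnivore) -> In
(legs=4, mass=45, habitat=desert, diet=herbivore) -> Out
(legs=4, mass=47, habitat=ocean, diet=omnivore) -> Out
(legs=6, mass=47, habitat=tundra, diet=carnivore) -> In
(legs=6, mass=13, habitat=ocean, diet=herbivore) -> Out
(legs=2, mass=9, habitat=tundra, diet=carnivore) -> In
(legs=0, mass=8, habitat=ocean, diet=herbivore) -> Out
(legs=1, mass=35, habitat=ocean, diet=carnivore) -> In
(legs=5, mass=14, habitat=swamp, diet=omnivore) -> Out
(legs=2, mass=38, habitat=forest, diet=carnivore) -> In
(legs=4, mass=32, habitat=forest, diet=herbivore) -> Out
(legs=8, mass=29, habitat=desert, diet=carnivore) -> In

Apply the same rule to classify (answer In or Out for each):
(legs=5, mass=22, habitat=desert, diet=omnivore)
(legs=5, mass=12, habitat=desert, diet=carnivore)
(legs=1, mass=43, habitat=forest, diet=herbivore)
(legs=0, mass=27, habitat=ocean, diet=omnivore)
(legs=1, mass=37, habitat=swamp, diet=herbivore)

The pattern is that an item is 'In' exactly when: diet is carnivore.

Out, In, Out, Out, Out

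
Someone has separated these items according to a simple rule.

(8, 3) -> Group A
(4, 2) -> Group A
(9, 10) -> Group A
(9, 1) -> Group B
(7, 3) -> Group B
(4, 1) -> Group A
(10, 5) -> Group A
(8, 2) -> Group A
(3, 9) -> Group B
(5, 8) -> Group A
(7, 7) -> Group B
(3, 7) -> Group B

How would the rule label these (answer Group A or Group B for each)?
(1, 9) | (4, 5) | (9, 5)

Group B, Group A, Group B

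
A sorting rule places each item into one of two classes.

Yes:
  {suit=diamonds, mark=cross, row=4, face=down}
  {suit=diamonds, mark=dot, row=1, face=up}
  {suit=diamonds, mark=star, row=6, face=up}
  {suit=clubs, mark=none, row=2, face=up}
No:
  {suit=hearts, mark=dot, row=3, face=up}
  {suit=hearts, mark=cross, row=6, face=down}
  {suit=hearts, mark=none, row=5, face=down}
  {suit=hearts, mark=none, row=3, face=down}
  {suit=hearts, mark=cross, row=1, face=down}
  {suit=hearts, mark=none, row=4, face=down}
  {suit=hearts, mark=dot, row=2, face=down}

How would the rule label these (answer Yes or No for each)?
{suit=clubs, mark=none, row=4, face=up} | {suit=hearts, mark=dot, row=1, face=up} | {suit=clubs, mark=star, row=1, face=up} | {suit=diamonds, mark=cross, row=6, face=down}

Yes, No, Yes, Yes

The distinguishing property — suit is not hearts — holds for all the 'Yes' cases and none of the 'No' cases.
{suit=clubs, mark=none, row=4, face=up}: suit is clubs — fits, so Yes.
{suit=hearts, mark=dot, row=1, face=up}: suit is hearts — does not satisfy this, so No.
{suit=clubs, mark=star, row=1, face=up}: suit is clubs — fits, so Yes.
{suit=diamonds, mark=cross, row=6, face=down}: suit is diamonds — fits, so Yes.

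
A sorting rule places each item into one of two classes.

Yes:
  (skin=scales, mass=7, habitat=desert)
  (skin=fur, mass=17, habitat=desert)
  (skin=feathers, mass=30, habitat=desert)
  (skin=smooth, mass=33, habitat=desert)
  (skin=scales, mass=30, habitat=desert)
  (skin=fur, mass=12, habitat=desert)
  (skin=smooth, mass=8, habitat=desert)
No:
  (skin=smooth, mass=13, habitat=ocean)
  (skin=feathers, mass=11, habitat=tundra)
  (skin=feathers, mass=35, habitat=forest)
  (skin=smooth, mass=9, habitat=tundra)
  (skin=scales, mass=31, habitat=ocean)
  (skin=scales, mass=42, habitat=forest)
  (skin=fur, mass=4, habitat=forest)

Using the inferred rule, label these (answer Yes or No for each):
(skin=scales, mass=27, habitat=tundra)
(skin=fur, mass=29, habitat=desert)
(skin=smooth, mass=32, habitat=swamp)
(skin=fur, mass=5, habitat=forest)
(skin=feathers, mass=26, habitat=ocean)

'Yes' ⟺ habitat is desert.
(skin=scales, mass=27, habitat=tundra): habitat is tundra, does not fit → No.
(skin=fur, mass=29, habitat=desert): habitat is desert, passes → Yes.
(skin=smooth, mass=32, habitat=swamp): habitat is swamp, does not fit → No.
(skin=fur, mass=5, habitat=forest): habitat is forest, does not fit → No.
(skin=feathers, mass=26, habitat=ocean): habitat is ocean, does not fit → No.

No, Yes, No, No, No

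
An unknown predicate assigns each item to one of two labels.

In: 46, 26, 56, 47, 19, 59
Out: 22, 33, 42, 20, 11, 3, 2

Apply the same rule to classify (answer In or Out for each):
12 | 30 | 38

Out, Out, In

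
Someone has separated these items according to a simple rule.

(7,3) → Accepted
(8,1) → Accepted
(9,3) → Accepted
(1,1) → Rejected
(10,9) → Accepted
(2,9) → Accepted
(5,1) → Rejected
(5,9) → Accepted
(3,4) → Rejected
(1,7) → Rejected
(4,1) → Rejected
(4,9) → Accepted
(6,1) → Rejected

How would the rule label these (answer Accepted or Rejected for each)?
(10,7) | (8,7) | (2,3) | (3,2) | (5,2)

Accepted, Accepted, Rejected, Rejected, Rejected

The classifier is using: sum ≥ 9.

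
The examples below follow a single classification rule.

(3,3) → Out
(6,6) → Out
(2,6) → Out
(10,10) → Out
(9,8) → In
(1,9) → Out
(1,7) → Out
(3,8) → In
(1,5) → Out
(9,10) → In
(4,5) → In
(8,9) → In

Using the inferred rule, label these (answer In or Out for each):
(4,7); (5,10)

The common property of the 'In' items is: sum is odd. No 'Out' item has it.

In, In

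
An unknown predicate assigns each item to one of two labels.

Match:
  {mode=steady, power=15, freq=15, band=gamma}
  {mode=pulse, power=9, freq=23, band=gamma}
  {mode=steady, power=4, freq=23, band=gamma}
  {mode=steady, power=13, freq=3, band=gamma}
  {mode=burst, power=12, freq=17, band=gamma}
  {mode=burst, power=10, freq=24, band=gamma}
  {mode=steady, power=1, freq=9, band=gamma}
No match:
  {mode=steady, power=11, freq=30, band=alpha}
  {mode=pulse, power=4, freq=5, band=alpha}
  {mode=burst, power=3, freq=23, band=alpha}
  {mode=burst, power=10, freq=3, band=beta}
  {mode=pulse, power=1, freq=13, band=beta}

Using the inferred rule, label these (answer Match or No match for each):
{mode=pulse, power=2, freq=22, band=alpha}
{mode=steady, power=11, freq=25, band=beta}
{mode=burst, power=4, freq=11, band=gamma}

No match, No match, Match

The simplest hypothesis consistent with all the labels is: band is gamma.
{mode=pulse, power=2, freq=22, band=alpha}: No match (band is alpha).
{mode=steady, power=11, freq=25, band=beta}: No match (band is beta).
{mode=burst, power=4, freq=11, band=gamma}: Match (band is gamma).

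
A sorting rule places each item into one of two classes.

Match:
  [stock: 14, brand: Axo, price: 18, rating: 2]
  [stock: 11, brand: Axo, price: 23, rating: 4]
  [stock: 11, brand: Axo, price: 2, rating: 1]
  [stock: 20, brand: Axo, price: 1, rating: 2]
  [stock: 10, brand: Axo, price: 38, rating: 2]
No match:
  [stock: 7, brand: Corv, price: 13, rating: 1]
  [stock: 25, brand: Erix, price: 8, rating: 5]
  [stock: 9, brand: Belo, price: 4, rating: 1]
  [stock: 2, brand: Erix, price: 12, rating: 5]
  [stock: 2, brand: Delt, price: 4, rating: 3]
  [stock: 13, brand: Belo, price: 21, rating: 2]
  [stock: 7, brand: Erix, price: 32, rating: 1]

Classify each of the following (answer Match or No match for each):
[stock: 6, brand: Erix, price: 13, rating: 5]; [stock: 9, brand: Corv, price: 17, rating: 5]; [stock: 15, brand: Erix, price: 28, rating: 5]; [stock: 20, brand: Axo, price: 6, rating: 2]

No match, No match, No match, Match

Every 'Match' example satisfies: brand is Axo. None of the 'No match' examples do.
[stock: 6, brand: Erix, price: 13, rating: 5]: brand is Erix, doesn't qualify → No match. [stock: 9, brand: Corv, price: 17, rating: 5]: brand is Corv, doesn't qualify → No match. [stock: 15, brand: Erix, price: 28, rating: 5]: brand is Erix, doesn't qualify → No match. [stock: 20, brand: Axo, price: 6, rating: 2]: brand is Axo, matches → Match.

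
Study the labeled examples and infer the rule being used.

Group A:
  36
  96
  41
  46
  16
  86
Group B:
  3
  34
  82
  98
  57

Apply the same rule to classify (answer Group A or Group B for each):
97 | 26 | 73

Group B, Group A, Group B

The common property of the 'Group A' items is: ≡ 1 (mod 5). No 'Group B' item has it.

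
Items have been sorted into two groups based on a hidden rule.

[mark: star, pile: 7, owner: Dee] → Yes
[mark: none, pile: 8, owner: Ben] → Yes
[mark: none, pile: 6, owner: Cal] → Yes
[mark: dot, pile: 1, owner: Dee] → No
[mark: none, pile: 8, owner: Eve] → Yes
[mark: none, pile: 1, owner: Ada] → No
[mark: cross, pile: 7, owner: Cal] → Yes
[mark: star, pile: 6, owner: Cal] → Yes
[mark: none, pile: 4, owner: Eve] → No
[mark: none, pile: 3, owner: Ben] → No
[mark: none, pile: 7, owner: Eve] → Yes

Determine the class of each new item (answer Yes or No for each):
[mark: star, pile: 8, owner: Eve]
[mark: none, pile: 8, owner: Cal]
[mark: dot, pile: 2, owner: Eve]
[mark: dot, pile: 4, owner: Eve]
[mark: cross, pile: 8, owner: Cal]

One predicate separates the groups cleanly: pile ≥ 6.
[mark: star, pile: 8, owner: Eve]: pile = 8, qualifies → Yes. [mark: none, pile: 8, owner: Cal]: pile = 8, qualifies → Yes. [mark: dot, pile: 2, owner: Eve]: pile = 2, doesn't match → No. [mark: dot, pile: 4, owner: Eve]: pile = 4, doesn't match → No. [mark: cross, pile: 8, owner: Cal]: pile = 8, qualifies → Yes.

Yes, Yes, No, No, Yes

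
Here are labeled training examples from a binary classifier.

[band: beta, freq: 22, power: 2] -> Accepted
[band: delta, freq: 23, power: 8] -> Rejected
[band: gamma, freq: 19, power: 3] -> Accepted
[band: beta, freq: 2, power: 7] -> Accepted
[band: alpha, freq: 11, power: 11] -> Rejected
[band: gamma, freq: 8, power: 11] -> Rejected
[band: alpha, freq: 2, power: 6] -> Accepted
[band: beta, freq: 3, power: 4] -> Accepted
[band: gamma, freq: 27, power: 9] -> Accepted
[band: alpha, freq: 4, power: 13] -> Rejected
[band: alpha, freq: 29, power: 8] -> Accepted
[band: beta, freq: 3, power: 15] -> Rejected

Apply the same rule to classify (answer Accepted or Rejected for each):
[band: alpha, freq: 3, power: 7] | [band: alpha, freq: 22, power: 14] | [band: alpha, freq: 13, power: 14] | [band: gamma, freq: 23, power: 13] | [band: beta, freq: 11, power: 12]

The pattern is that an item is 'Accepted' exactly when: freq ≥ 27 OR power ≤ 7.
[band: alpha, freq: 3, power: 7]: freq = 3, power = 7, matches → Accepted.
[band: alpha, freq: 22, power: 14]: freq = 22, power = 14, fails the rule → Rejected.
[band: alpha, freq: 13, power: 14]: freq = 13, power = 14, fails the rule → Rejected.
[band: gamma, freq: 23, power: 13]: freq = 23, power = 13, fails the rule → Rejected.
[band: beta, freq: 11, power: 12]: freq = 11, power = 12, fails the rule → Rejected.

Accepted, Rejected, Rejected, Rejected, Rejected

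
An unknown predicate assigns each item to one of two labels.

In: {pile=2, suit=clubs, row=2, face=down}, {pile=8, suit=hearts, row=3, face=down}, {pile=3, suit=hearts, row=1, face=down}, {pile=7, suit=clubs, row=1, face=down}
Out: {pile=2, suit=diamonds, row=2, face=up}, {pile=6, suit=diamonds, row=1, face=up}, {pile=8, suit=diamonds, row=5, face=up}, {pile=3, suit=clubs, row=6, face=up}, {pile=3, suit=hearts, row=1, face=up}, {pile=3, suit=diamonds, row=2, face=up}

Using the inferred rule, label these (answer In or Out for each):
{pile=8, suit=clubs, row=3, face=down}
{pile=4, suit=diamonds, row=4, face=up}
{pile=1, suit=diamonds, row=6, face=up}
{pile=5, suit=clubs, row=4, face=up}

In, Out, Out, Out

Rule: face is down. This holds for each 'In' example and fails for each 'Out' one.
{pile=8, suit=clubs, row=3, face=down}: face is down, qualifies → In. {pile=4, suit=diamonds, row=4, face=up}: face is up, does not pass → Out. {pile=1, suit=diamonds, row=6, face=up}: face is up, does not pass → Out. {pile=5, suit=clubs, row=4, face=up}: face is up, does not pass → Out.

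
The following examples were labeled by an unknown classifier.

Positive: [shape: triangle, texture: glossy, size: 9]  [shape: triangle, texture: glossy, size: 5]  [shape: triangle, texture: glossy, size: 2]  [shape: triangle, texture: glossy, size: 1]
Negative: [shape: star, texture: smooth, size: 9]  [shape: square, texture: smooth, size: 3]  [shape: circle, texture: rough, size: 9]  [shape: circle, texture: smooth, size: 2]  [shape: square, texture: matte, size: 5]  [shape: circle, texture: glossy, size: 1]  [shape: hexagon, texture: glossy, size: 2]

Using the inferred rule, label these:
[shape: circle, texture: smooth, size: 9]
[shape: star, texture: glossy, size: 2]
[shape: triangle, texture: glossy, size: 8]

Negative, Negative, Positive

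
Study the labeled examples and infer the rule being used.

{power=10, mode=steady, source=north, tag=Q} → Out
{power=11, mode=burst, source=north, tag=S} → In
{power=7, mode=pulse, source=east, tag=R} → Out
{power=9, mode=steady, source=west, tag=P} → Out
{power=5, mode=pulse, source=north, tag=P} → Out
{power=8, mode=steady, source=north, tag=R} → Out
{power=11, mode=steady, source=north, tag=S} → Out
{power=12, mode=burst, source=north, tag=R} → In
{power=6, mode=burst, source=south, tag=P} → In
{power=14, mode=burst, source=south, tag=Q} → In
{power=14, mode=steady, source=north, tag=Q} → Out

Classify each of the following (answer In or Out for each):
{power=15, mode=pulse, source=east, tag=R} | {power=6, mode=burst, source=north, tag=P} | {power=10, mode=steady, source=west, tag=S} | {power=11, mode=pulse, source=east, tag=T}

The pattern is that an item is 'In' exactly when: mode is burst.

Out, In, Out, Out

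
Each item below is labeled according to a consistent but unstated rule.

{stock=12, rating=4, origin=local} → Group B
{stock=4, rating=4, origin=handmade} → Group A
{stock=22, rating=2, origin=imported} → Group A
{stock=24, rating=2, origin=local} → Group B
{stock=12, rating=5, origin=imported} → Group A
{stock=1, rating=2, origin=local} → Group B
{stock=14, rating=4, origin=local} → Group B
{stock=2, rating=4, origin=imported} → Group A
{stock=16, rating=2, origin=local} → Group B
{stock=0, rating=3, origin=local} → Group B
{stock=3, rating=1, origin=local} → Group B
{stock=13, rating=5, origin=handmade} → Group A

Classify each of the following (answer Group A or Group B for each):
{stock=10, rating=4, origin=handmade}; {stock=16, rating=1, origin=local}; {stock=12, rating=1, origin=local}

The distinguishing property — origin is not local — holds for all the 'Group A' cases and none of the 'Group B' cases.

Group A, Group B, Group B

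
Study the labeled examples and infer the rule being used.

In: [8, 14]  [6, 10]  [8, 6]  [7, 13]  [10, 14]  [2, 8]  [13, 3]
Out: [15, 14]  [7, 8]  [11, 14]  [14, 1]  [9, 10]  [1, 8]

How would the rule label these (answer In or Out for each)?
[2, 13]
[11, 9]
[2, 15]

Rule: sum is even. This holds for each 'In' example and fails for each 'Out' one.

Out, In, Out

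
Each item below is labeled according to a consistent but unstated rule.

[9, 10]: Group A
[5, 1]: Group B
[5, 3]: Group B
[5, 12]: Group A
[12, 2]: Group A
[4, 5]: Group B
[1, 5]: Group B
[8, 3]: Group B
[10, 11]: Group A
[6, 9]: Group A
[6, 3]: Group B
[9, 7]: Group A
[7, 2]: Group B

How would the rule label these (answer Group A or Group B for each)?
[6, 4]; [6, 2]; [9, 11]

Group B, Group B, Group A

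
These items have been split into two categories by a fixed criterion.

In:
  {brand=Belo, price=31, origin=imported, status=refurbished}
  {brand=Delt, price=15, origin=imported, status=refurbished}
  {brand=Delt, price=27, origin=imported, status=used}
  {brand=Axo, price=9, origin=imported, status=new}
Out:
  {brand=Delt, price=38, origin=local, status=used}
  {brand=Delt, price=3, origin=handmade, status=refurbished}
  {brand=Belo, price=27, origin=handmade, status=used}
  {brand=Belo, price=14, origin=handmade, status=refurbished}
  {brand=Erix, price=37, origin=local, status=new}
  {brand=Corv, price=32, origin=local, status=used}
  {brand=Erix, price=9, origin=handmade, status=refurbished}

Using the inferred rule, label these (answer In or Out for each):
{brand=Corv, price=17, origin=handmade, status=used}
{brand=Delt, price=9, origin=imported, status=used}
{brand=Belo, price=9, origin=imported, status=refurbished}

Comparing the two groups points to one rule — origin is imported.
{brand=Corv, price=17, origin=handmade, status=used}: Out (origin is handmade).
{brand=Delt, price=9, origin=imported, status=used}: In (origin is imported).
{brand=Belo, price=9, origin=imported, status=refurbished}: In (origin is imported).

Out, In, In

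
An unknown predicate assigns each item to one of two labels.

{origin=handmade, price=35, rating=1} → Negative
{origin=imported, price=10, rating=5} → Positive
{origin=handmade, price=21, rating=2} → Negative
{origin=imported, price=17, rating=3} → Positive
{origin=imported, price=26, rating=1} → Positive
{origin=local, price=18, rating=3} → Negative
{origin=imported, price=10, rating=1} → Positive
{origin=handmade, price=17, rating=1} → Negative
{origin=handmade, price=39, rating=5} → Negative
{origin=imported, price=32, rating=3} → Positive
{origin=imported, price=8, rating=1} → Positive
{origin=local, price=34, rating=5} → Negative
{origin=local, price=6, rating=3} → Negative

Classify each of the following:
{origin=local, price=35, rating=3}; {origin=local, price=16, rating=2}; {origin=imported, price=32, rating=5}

Comparing the two groups points to one rule — origin is imported.

Negative, Negative, Positive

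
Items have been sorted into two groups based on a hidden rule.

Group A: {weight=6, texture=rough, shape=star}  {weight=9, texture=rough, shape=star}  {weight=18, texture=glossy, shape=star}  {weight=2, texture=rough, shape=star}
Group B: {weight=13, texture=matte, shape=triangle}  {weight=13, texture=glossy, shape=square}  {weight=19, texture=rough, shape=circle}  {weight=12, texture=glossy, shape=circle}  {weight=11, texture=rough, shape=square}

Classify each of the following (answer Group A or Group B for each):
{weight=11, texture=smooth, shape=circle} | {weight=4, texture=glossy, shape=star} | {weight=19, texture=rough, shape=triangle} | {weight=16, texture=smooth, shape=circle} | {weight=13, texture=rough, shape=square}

A rule that fits every label: shape is star — true of each 'Group A' example, false of each 'Group B' one.
{weight=11, texture=smooth, shape=circle} → shape is circle → Group B.
{weight=4, texture=glossy, shape=star} → shape is star → Group A.
{weight=19, texture=rough, shape=triangle} → shape is triangle → Group B.
{weight=16, texture=smooth, shape=circle} → shape is circle → Group B.
{weight=13, texture=rough, shape=square} → shape is square → Group B.

Group B, Group A, Group B, Group B, Group B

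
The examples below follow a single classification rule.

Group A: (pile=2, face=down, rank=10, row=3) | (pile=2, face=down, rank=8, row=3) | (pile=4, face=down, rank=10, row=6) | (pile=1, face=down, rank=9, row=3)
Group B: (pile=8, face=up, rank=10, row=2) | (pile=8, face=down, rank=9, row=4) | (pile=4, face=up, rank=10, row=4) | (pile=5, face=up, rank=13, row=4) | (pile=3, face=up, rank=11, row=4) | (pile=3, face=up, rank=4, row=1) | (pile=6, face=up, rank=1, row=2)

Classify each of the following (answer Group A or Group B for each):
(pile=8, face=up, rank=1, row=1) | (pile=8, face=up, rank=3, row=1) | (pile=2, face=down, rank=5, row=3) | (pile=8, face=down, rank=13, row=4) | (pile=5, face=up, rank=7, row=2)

Group B, Group B, Group A, Group B, Group B

Rule: face is down AND pile ≤ 4. This holds for each 'Group A' example and fails for each 'Group B' one.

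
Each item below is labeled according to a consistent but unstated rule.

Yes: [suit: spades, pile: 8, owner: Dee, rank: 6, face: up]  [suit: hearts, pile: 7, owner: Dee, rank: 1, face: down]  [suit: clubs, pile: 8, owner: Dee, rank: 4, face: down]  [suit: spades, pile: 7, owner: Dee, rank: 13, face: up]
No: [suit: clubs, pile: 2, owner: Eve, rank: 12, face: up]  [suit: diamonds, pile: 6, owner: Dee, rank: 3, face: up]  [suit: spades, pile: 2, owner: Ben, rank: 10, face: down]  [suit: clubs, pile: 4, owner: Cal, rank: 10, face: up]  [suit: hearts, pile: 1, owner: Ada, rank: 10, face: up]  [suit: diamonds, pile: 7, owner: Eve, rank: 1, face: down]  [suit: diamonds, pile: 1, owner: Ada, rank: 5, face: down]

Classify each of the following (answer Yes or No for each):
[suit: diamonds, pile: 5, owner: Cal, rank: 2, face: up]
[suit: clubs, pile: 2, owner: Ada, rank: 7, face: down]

No, No

The classifier is using: owner is Dee AND pile ≥ 7.
[suit: diamonds, pile: 5, owner: Cal, rank: 2, face: up]: owner is Cal, pile = 5, does not satisfy this → No. [suit: clubs, pile: 2, owner: Ada, rank: 7, face: down]: owner is Ada, pile = 2, does not satisfy this → No.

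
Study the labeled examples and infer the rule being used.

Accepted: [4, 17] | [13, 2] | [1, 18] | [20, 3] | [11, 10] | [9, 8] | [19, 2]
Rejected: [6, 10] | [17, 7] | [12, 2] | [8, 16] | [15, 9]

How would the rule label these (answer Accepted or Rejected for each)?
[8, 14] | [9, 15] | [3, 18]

The classifier is using: sum is odd.

Rejected, Rejected, Accepted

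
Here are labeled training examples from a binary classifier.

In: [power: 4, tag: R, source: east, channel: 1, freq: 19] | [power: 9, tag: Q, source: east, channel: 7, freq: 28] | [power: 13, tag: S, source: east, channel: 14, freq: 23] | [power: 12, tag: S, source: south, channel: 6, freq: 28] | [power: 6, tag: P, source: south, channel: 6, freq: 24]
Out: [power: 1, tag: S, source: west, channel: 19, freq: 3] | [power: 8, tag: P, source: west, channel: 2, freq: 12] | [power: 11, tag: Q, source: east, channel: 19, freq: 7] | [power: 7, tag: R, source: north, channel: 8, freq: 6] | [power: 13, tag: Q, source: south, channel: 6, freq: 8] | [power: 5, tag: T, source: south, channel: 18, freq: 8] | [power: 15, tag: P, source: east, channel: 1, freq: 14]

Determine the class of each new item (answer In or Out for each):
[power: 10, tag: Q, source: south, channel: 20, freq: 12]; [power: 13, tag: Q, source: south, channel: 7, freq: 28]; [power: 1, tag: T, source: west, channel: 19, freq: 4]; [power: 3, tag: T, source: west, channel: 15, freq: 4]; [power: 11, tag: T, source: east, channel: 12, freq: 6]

'In' ⟺ freq ≥ 19.

Out, In, Out, Out, Out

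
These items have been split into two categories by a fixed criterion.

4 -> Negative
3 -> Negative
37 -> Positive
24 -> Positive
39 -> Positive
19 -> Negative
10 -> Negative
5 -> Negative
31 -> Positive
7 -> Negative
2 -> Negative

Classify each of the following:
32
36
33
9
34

Positive, Positive, Positive, Negative, Positive

The common property of the 'Positive' items is: at least 24. No 'Negative' item has it.
32 → 32 ≥ 24 → Positive.
36 → 36 ≥ 24 → Positive.
33 → 33 ≥ 24 → Positive.
9 → 9 < 24 → Negative.
34 → 34 ≥ 24 → Positive.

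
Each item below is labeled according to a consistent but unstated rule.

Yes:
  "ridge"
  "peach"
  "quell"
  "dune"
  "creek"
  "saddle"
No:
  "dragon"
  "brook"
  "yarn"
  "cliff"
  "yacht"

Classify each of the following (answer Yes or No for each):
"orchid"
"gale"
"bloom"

Checking candidate rules against both groups, what survives is: contains 'e'.
No: "orchid", since no 'e'.
Yes: "gale", since has 'e'.
No: "bloom", since no 'e'.

No, Yes, No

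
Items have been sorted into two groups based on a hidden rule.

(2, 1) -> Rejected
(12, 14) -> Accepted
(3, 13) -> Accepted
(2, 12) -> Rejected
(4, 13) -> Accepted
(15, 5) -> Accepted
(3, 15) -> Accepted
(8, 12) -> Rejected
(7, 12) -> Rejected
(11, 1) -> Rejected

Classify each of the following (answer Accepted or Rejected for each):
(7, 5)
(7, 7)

The rule appears to be: max ≥ 13.
(7, 5): Rejected (max 7).
(7, 7): Rejected (max 7).

Rejected, Rejected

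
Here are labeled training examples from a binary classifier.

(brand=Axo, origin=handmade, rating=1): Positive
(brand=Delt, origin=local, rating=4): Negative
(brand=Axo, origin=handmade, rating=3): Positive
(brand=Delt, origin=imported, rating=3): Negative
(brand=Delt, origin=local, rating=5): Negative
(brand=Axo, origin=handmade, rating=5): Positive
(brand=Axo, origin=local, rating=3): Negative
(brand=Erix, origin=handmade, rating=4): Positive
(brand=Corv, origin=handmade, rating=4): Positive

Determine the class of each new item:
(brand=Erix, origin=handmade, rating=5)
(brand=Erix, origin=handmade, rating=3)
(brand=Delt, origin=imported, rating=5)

Checking candidate rules against both groups, what survives is: origin is handmade.
(brand=Erix, origin=handmade, rating=5) → origin is handmade → Positive. (brand=Erix, origin=handmade, rating=3) → origin is handmade → Positive. (brand=Delt, origin=imported, rating=5) → origin is imported → Negative.

Positive, Positive, Negative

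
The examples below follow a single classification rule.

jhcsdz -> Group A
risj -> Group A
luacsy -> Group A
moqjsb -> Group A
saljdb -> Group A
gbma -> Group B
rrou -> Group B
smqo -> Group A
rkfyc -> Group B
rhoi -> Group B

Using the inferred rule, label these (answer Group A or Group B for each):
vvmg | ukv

Rule: contains 's'. This holds for each 'Group A' example and fails for each 'Group B' one.
Group B: vvmg, since no 's'. Group B: ukv, since no 's'.

Group B, Group B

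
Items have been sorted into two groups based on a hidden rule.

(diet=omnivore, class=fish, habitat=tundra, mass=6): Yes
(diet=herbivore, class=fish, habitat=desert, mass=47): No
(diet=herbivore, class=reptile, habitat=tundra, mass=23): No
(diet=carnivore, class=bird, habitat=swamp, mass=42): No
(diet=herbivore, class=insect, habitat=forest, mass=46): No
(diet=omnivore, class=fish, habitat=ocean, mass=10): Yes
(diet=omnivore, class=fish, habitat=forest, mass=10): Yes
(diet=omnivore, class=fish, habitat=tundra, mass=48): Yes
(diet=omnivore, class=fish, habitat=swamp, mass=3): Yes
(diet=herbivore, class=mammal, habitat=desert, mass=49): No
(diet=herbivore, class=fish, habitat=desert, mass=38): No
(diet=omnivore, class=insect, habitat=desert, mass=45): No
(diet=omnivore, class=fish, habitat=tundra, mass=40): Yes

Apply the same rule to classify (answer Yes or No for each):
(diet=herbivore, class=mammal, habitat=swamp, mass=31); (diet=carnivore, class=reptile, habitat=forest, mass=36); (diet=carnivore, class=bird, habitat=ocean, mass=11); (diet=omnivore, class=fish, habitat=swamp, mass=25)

The common property of the 'Yes' items is: class is fish AND diet is omnivore. No 'No' item has it.
(diet=herbivore, class=mammal, habitat=swamp, mass=31) → class is mammal, diet is herbivore → No. (diet=carnivore, class=reptile, habitat=forest, mass=36) → class is reptile, diet is carnivore → No. (diet=carnivore, class=bird, habitat=ocean, mass=11) → class is bird, diet is carnivore → No. (diet=omnivore, class=fish, habitat=swamp, mass=25) → class is fish, diet is omnivore → Yes.

No, No, No, Yes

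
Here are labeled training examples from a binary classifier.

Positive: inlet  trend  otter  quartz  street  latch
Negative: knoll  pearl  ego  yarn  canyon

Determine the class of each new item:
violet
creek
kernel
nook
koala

Positive, Negative, Negative, Negative, Negative

Comparing the two groups points to one rule — contains 't'.
violet: Positive (has 't').
creek: Negative (no 't').
kernel: Negative (no 't').
nook: Negative (no 't').
koala: Negative (no 't').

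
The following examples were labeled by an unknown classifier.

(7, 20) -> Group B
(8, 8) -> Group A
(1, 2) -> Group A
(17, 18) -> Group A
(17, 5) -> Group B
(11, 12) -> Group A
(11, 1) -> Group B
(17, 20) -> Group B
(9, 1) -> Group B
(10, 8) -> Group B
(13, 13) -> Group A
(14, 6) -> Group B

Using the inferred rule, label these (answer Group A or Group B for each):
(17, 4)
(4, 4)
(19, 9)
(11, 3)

The distinguishing property — |first − second| ≤ 1 — holds for all the 'Group A' cases and none of the 'Group B' cases.

Group B, Group A, Group B, Group B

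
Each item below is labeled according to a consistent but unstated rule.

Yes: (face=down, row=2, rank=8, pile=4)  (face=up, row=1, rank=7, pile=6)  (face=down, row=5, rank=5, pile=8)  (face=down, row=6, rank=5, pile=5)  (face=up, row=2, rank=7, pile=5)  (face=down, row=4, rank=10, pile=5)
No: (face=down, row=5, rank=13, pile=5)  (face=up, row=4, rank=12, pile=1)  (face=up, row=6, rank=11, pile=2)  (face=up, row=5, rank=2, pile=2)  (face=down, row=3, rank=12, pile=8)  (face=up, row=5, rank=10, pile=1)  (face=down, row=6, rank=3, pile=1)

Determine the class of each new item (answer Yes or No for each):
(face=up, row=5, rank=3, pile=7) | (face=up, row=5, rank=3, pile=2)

The common property of the 'Yes' items is: pile ≥ 4 AND rank ≤ 10. No 'No' item has it.

Yes, No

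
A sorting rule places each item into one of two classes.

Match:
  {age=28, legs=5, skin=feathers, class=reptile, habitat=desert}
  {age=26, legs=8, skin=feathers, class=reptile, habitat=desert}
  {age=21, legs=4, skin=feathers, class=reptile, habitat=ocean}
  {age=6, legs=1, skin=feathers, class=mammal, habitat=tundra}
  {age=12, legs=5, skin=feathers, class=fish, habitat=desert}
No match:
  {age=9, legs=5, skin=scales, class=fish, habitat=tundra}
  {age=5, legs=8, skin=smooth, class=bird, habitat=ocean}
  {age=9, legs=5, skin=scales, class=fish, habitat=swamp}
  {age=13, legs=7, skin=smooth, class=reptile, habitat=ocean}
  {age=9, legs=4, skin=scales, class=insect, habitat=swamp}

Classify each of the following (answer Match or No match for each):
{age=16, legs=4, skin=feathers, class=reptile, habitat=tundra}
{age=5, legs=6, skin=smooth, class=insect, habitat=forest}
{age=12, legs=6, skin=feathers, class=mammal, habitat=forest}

Match, No match, Match

The distinguishing property — skin is feathers — holds for all the 'Match' cases and none of the 'No match' cases.
{age=16, legs=4, skin=feathers, class=reptile, habitat=tundra}: skin is feathers — passes, so Match.
{age=5, legs=6, skin=smooth, class=insect, habitat=forest}: skin is smooth — does not pass, so No match.
{age=12, legs=6, skin=feathers, class=mammal, habitat=forest}: skin is feathers — passes, so Match.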